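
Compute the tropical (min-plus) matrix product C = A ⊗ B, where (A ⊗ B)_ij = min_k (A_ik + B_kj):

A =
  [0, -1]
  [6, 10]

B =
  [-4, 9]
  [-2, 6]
A ⊗ B =
  [-4, 5]
  [2, 15]

Apply the min-plus product entry-by-entry:
  C[0][0] = min over k of (A[0][0] + B[0][0] = 0 + -4 = -4, A[0][1] + B[1][0] = -1 + -2 = -3) = -4 (attained at k = 0)
  C[0][1] = min over k of (A[0][0] + B[0][1] = 0 + 9 = 9, A[0][1] + B[1][1] = -1 + 6 = 5) = 5 (attained at k = 1)
  C[1][0] = min over k of (A[1][0] + B[0][0] = 6 + -4 = 2, A[1][1] + B[1][0] = 10 + -2 = 8) = 2 (attained at k = 0)
  C[1][1] = min over k of (A[1][0] + B[0][1] = 6 + 9 = 15, A[1][1] + B[1][1] = 10 + 6 = 16) = 15 (attained at k = 0)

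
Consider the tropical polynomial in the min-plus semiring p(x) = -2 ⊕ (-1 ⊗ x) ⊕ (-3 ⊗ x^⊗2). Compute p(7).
p(7) = -2

A tropical monomial a ⊗ x^⊗i evaluates to a + i · x. Evaluating each term at x = 7:
  Term 0 contributes -2 + 0 · 7 = -2
  Term 1 contributes -1 + 1 · 7 = 6
  Term 2 contributes -3 + 2 · 7 = 11
p(7) = ⊕ of these = min[-2, 6, 11] = -2.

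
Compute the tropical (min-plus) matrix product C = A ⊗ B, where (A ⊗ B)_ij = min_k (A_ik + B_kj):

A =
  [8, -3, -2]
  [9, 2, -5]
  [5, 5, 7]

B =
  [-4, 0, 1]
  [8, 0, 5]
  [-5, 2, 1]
A ⊗ B =
  [-7, -3, -1]
  [-10, -3, -4]
  [1, 5, 6]

Apply the min-plus product entry-by-entry:
  C[0][0] = min over k of (A[0][0] + B[0][0] = 8 + -4 = 4, A[0][1] + B[1][0] = -3 + 8 = 5, A[0][2] + B[2][0] = -2 + -5 = -7) = -7 (attained at k = 2)
  C[0][1] = min over k of (A[0][0] + B[0][1] = 8 + 0 = 8, A[0][1] + B[1][1] = -3 + 0 = -3, A[0][2] + B[2][1] = -2 + 2 = 0) = -3 (attained at k = 1)
  C[0][2] = min over k of (A[0][0] + B[0][2] = 8 + 1 = 9, A[0][1] + B[1][2] = -3 + 5 = 2, A[0][2] + B[2][2] = -2 + 1 = -1) = -1 (attained at k = 2)
  C[1][0] = min over k of (A[1][0] + B[0][0] = 9 + -4 = 5, A[1][1] + B[1][0] = 2 + 8 = 10, A[1][2] + B[2][0] = -5 + -5 = -10) = -10 (attained at k = 2)
  C[1][1] = min over k of (A[1][0] + B[0][1] = 9 + 0 = 9, A[1][1] + B[1][1] = 2 + 0 = 2, A[1][2] + B[2][1] = -5 + 2 = -3) = -3 (attained at k = 2)
  C[1][2] = min over k of (A[1][0] + B[0][2] = 9 + 1 = 10, A[1][1] + B[1][2] = 2 + 5 = 7, A[1][2] + B[2][2] = -5 + 1 = -4) = -4 (attained at k = 2)
  C[2][0] = min over k of (A[2][0] + B[0][0] = 5 + -4 = 1, A[2][1] + B[1][0] = 5 + 8 = 13, A[2][2] + B[2][0] = 7 + -5 = 2) = 1 (attained at k = 0)
  C[2][1] = min over k of (A[2][0] + B[0][1] = 5 + 0 = 5, A[2][1] + B[1][1] = 5 + 0 = 5, A[2][2] + B[2][1] = 7 + 2 = 9) = 5 (attained at k = 0)
  C[2][2] = min over k of (A[2][0] + B[0][2] = 5 + 1 = 6, A[2][1] + B[1][2] = 5 + 5 = 10, A[2][2] + B[2][2] = 7 + 1 = 8) = 6 (attained at k = 0)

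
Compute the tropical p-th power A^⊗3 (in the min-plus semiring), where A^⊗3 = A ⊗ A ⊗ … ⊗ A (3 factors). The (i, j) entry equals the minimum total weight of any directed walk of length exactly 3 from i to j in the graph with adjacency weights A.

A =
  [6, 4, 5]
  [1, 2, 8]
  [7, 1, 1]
A^⊗3 =
  [7, 7, 7]
  [5, 6, 7]
  [3, 3, 3]

Each entry (A^⊗3)_ij equals the minimum over all length-3 walks i = v_0 → v_1 → … → v_3 = j of Σ_t A[v_t][v_{t+1}]. For example, for (i, j) = (0, 2) we minimise over 9 possible intermediate vertex sequences; the minimum is 7, attained along the walk 0 → 2 → 2 → 2.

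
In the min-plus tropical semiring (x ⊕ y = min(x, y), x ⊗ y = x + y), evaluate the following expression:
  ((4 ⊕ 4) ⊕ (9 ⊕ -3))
((4 ⊕ 4) ⊕ (9 ⊕ -3)) = -3

Expand innermost to outermost. Recall ⊕ takes the minimum of its arguments and ⊗ takes their sum. Working out the expression ((4 ⊕ 4) ⊕ (9 ⊕ -3)) gives -3.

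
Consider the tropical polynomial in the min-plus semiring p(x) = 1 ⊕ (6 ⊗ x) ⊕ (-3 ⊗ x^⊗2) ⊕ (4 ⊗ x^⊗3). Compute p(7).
p(7) = 1

A tropical monomial a ⊗ x^⊗i evaluates to a + i · x. Evaluating each term at x = 7:
  Term 0 contributes 1 + 0 · 7 = 1
  Term 1 contributes 6 + 1 · 7 = 13
  Term 2 contributes -3 + 2 · 7 = 11
  Term 3 contributes 4 + 3 · 7 = 25
p(7) = ⊕ of these = min[1, 13, 11, 25] = 1.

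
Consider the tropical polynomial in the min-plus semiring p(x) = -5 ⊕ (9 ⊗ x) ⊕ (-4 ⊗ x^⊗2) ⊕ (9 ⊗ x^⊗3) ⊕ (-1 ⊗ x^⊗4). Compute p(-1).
p(-1) = -6

A tropical monomial a ⊗ x^⊗i evaluates to a + i · x. Evaluating each term at x = -1:
  Term 0 contributes -5 + 0 · -1 = -5
  Term 1 contributes 9 + 1 · -1 = 8
  Term 2 contributes -4 + 2 · -1 = -6
  Term 3 contributes 9 + 3 · -1 = 6
  Term 4 contributes -1 + 4 · -1 = -5
p(-1) = ⊕ of these = min[-5, 8, -6, 6, -5] = -6.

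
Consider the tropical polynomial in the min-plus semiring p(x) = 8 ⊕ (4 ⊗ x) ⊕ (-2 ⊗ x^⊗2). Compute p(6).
p(6) = 8

A tropical monomial a ⊗ x^⊗i evaluates to a + i · x. Evaluating each term at x = 6:
  Term 0 contributes 8 + 0 · 6 = 8
  Term 1 contributes 4 + 1 · 6 = 10
  Term 2 contributes -2 + 2 · 6 = 10
p(6) = ⊕ of these = min[8, 10, 10] = 8.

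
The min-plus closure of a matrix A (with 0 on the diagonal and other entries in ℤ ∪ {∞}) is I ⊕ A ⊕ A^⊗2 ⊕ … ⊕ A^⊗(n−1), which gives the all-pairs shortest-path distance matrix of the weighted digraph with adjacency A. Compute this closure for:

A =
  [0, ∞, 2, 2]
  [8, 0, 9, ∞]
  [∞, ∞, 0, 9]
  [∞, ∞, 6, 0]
Closure =
  [0, ∞, 2, 2]
  [8, 0, 9, 10]
  [∞, ∞, 0, 9]
  [∞, ∞, 6, 0]

This is the Floyd-Warshall all-pairs shortest-path computation. For each intermediate vertex k = 0, 1, …, 3, update dist[i][j] ← min(dist[i][j], dist[i][k] + dist[k][j]). The final matrix gives, for each (i, j), the minimum total weight of any directed path from i to j (possibly empty when i = j).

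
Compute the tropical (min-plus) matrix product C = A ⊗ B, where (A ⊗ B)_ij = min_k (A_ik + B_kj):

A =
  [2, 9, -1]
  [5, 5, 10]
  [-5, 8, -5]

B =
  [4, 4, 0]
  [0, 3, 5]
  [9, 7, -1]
A ⊗ B =
  [6, 6, -2]
  [5, 8, 5]
  [-1, -1, -6]

Apply the min-plus product entry-by-entry:
  C[0][0] = min over k of (A[0][0] + B[0][0] = 2 + 4 = 6, A[0][1] + B[1][0] = 9 + 0 = 9, A[0][2] + B[2][0] = -1 + 9 = 8) = 6 (attained at k = 0)
  C[0][1] = min over k of (A[0][0] + B[0][1] = 2 + 4 = 6, A[0][1] + B[1][1] = 9 + 3 = 12, A[0][2] + B[2][1] = -1 + 7 = 6) = 6 (attained at k = 0)
  C[0][2] = min over k of (A[0][0] + B[0][2] = 2 + 0 = 2, A[0][1] + B[1][2] = 9 + 5 = 14, A[0][2] + B[2][2] = -1 + -1 = -2) = -2 (attained at k = 2)
  C[1][0] = min over k of (A[1][0] + B[0][0] = 5 + 4 = 9, A[1][1] + B[1][0] = 5 + 0 = 5, A[1][2] + B[2][0] = 10 + 9 = 19) = 5 (attained at k = 1)
  C[1][1] = min over k of (A[1][0] + B[0][1] = 5 + 4 = 9, A[1][1] + B[1][1] = 5 + 3 = 8, A[1][2] + B[2][1] = 10 + 7 = 17) = 8 (attained at k = 1)
  C[1][2] = min over k of (A[1][0] + B[0][2] = 5 + 0 = 5, A[1][1] + B[1][2] = 5 + 5 = 10, A[1][2] + B[2][2] = 10 + -1 = 9) = 5 (attained at k = 0)
  C[2][0] = min over k of (A[2][0] + B[0][0] = -5 + 4 = -1, A[2][1] + B[1][0] = 8 + 0 = 8, A[2][2] + B[2][0] = -5 + 9 = 4) = -1 (attained at k = 0)
  C[2][1] = min over k of (A[2][0] + B[0][1] = -5 + 4 = -1, A[2][1] + B[1][1] = 8 + 3 = 11, A[2][2] + B[2][1] = -5 + 7 = 2) = -1 (attained at k = 0)
  C[2][2] = min over k of (A[2][0] + B[0][2] = -5 + 0 = -5, A[2][1] + B[1][2] = 8 + 5 = 13, A[2][2] + B[2][2] = -5 + -1 = -6) = -6 (attained at k = 2)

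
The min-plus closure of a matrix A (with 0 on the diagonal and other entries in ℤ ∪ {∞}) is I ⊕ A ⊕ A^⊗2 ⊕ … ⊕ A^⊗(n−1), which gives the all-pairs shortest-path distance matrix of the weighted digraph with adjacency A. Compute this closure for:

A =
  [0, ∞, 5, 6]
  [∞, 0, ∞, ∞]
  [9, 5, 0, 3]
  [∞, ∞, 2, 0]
Closure =
  [0, 10, 5, 6]
  [∞, 0, ∞, ∞]
  [9, 5, 0, 3]
  [11, 7, 2, 0]

This is the Floyd-Warshall all-pairs shortest-path computation. For each intermediate vertex k = 0, 1, …, 3, update dist[i][j] ← min(dist[i][j], dist[i][k] + dist[k][j]). The final matrix gives, for each (i, j), the minimum total weight of any directed path from i to j (possibly empty when i = j).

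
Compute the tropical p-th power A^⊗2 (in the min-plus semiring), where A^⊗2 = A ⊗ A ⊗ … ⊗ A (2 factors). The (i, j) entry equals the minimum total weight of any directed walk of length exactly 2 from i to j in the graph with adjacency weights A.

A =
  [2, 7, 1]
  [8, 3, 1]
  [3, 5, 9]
A^⊗2 =
  [4, 6, 3]
  [4, 6, 4]
  [5, 8, 4]

Each entry (A^⊗2)_ij equals the minimum over all length-2 walks i = v_0 → v_1 → … → v_2 = j of Σ_t A[v_t][v_{t+1}]. For example, for (i, j) = (0, 2) we minimise over 3 possible intermediate vertex sequences; the minimum is 3, attained along the walk 0 → 0 → 2.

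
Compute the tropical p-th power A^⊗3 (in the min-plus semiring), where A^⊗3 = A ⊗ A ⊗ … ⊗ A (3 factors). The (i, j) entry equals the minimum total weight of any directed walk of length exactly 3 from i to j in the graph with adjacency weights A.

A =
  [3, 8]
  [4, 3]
A^⊗3 =
  [9, 14]
  [10, 9]

Each entry (A^⊗3)_ij equals the minimum over all length-3 walks i = v_0 → v_1 → … → v_3 = j of Σ_t A[v_t][v_{t+1}]. For example, for (i, j) = (0, 1) we minimise over 4 possible intermediate vertex sequences; the minimum is 14, attained along the walk 0 → 0 → 0 → 1.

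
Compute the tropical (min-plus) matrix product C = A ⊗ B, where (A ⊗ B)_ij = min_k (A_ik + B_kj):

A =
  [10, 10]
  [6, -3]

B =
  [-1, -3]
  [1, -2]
A ⊗ B =
  [9, 7]
  [-2, -5]

Apply the min-plus product entry-by-entry:
  C[0][0] = min over k of (A[0][0] + B[0][0] = 10 + -1 = 9, A[0][1] + B[1][0] = 10 + 1 = 11) = 9 (attained at k = 0)
  C[0][1] = min over k of (A[0][0] + B[0][1] = 10 + -3 = 7, A[0][1] + B[1][1] = 10 + -2 = 8) = 7 (attained at k = 0)
  C[1][0] = min over k of (A[1][0] + B[0][0] = 6 + -1 = 5, A[1][1] + B[1][0] = -3 + 1 = -2) = -2 (attained at k = 1)
  C[1][1] = min over k of (A[1][0] + B[0][1] = 6 + -3 = 3, A[1][1] + B[1][1] = -3 + -2 = -5) = -5 (attained at k = 1)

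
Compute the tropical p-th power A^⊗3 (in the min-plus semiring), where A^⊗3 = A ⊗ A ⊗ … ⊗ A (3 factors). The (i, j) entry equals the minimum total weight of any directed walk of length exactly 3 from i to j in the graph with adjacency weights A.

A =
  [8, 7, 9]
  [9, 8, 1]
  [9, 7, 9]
A^⊗3 =
  [17, 15, 16]
  [17, 16, 9]
  [17, 15, 16]

Each entry (A^⊗3)_ij equals the minimum over all length-3 walks i = v_0 → v_1 → … → v_3 = j of Σ_t A[v_t][v_{t+1}]. For example, for (i, j) = (0, 2) we minimise over 9 possible intermediate vertex sequences; the minimum is 16, attained along the walk 0 → 0 → 1 → 2.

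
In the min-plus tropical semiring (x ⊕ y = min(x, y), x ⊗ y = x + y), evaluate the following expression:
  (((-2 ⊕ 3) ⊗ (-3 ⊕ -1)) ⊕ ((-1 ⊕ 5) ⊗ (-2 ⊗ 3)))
(((-2 ⊕ 3) ⊗ (-3 ⊕ -1)) ⊕ ((-1 ⊕ 5) ⊗ (-2 ⊗ 3))) = -5

Expand innermost to outermost. Recall ⊕ takes the minimum of its arguments and ⊗ takes their sum. Working out the expression (((-2 ⊕ 3) ⊗ (-3 ⊕ -1)) ⊕ ((-1 ⊕ 5) ⊗ (-2 ⊗ 3))) gives -5.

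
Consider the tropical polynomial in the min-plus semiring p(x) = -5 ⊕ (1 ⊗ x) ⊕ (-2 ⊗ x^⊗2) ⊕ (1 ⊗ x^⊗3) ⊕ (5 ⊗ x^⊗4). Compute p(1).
p(1) = -5

A tropical monomial a ⊗ x^⊗i evaluates to a + i · x. Evaluating each term at x = 1:
  Term 0 contributes -5 + 0 · 1 = -5
  Term 1 contributes 1 + 1 · 1 = 2
  Term 2 contributes -2 + 2 · 1 = 0
  Term 3 contributes 1 + 3 · 1 = 4
  Term 4 contributes 5 + 4 · 1 = 9
p(1) = ⊕ of these = min[-5, 2, 0, 4, 9] = -5.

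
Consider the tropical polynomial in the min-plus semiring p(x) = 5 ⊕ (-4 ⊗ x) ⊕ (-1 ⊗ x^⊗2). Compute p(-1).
p(-1) = -5

A tropical monomial a ⊗ x^⊗i evaluates to a + i · x. Evaluating each term at x = -1:
  Term 0 contributes 5 + 0 · -1 = 5
  Term 1 contributes -4 + 1 · -1 = -5
  Term 2 contributes -1 + 2 · -1 = -3
p(-1) = ⊕ of these = min[5, -5, -3] = -5.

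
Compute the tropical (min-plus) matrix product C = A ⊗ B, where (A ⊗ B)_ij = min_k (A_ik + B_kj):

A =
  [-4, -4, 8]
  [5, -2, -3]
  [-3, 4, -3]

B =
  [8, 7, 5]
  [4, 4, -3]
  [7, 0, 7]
A ⊗ B =
  [0, 0, -7]
  [2, -3, -5]
  [4, -3, 1]

Apply the min-plus product entry-by-entry:
  C[0][0] = min over k of (A[0][0] + B[0][0] = -4 + 8 = 4, A[0][1] + B[1][0] = -4 + 4 = 0, A[0][2] + B[2][0] = 8 + 7 = 15) = 0 (attained at k = 1)
  C[0][1] = min over k of (A[0][0] + B[0][1] = -4 + 7 = 3, A[0][1] + B[1][1] = -4 + 4 = 0, A[0][2] + B[2][1] = 8 + 0 = 8) = 0 (attained at k = 1)
  C[0][2] = min over k of (A[0][0] + B[0][2] = -4 + 5 = 1, A[0][1] + B[1][2] = -4 + -3 = -7, A[0][2] + B[2][2] = 8 + 7 = 15) = -7 (attained at k = 1)
  C[1][0] = min over k of (A[1][0] + B[0][0] = 5 + 8 = 13, A[1][1] + B[1][0] = -2 + 4 = 2, A[1][2] + B[2][0] = -3 + 7 = 4) = 2 (attained at k = 1)
  C[1][1] = min over k of (A[1][0] + B[0][1] = 5 + 7 = 12, A[1][1] + B[1][1] = -2 + 4 = 2, A[1][2] + B[2][1] = -3 + 0 = -3) = -3 (attained at k = 2)
  C[1][2] = min over k of (A[1][0] + B[0][2] = 5 + 5 = 10, A[1][1] + B[1][2] = -2 + -3 = -5, A[1][2] + B[2][2] = -3 + 7 = 4) = -5 (attained at k = 1)
  C[2][0] = min over k of (A[2][0] + B[0][0] = -3 + 8 = 5, A[2][1] + B[1][0] = 4 + 4 = 8, A[2][2] + B[2][0] = -3 + 7 = 4) = 4 (attained at k = 2)
  C[2][1] = min over k of (A[2][0] + B[0][1] = -3 + 7 = 4, A[2][1] + B[1][1] = 4 + 4 = 8, A[2][2] + B[2][1] = -3 + 0 = -3) = -3 (attained at k = 2)
  C[2][2] = min over k of (A[2][0] + B[0][2] = -3 + 5 = 2, A[2][1] + B[1][2] = 4 + -3 = 1, A[2][2] + B[2][2] = -3 + 7 = 4) = 1 (attained at k = 1)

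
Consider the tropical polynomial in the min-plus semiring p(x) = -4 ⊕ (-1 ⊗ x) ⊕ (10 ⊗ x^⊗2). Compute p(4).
p(4) = -4

A tropical monomial a ⊗ x^⊗i evaluates to a + i · x. Evaluating each term at x = 4:
  Term 0 contributes -4 + 0 · 4 = -4
  Term 1 contributes -1 + 1 · 4 = 3
  Term 2 contributes 10 + 2 · 4 = 18
p(4) = ⊕ of these = min[-4, 3, 18] = -4.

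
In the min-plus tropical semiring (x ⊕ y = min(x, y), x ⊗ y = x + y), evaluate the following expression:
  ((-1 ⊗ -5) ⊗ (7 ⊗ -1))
((-1 ⊗ -5) ⊗ (7 ⊗ -1)) = 0

Expand innermost to outermost. Recall ⊕ takes the minimum of its arguments and ⊗ takes their sum. Working out the expression ((-1 ⊗ -5) ⊗ (7 ⊗ -1)) gives 0.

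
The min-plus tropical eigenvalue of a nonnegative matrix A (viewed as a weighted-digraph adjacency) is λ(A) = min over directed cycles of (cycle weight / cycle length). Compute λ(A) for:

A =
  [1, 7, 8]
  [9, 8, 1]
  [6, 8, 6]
λ(A) = 1

Enumerate directed cycles and compute their means (weight / length). Sample:
  cycle 0 → 0: weight = 1, length = 1, mean = 1/1 ≈ 1.000
  cycle 1 → 1: weight = 8, length = 1, mean = 8/1 ≈ 8.000
  cycle 2 → 2: weight = 6, length = 1, mean = 6/1 ≈ 6.000
  cycle 0 → 1 → 0: weight = 16, length = 2, mean = 16/2 ≈ 8.000
  cycle 0 → 2 → 0: weight = 14, length = 2, mean = 14/2 ≈ 7.000
  cycle 1 → 0 → 1: weight = 16, length = 2, mean = 16/2 ≈ 8.000
Minimum mean = 1.000, attained e.g. along the cycle 0 → 0 with weight 1 and length 1. So λ(A) = 1/1 = 1.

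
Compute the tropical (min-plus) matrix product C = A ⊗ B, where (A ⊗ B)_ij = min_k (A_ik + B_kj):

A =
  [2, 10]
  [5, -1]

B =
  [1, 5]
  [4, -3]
A ⊗ B =
  [3, 7]
  [3, -4]

Apply the min-plus product entry-by-entry:
  C[0][0] = min over k of (A[0][0] + B[0][0] = 2 + 1 = 3, A[0][1] + B[1][0] = 10 + 4 = 14) = 3 (attained at k = 0)
  C[0][1] = min over k of (A[0][0] + B[0][1] = 2 + 5 = 7, A[0][1] + B[1][1] = 10 + -3 = 7) = 7 (attained at k = 0)
  C[1][0] = min over k of (A[1][0] + B[0][0] = 5 + 1 = 6, A[1][1] + B[1][0] = -1 + 4 = 3) = 3 (attained at k = 1)
  C[1][1] = min over k of (A[1][0] + B[0][1] = 5 + 5 = 10, A[1][1] + B[1][1] = -1 + -3 = -4) = -4 (attained at k = 1)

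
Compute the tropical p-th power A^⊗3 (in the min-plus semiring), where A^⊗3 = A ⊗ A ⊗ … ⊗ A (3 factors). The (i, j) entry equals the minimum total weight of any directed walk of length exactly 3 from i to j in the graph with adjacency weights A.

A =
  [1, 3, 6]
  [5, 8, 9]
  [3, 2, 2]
A^⊗3 =
  [3, 5, 8]
  [7, 9, 12]
  [5, 6, 6]

Each entry (A^⊗3)_ij equals the minimum over all length-3 walks i = v_0 → v_1 → … → v_3 = j of Σ_t A[v_t][v_{t+1}]. For example, for (i, j) = (0, 2) we minimise over 9 possible intermediate vertex sequences; the minimum is 8, attained along the walk 0 → 0 → 0 → 2.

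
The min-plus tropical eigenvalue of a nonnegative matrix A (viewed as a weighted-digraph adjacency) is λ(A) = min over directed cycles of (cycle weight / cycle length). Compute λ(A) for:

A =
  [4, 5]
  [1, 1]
λ(A) = 1

Enumerate directed cycles and compute their means (weight / length). Sample:
  cycle 0 → 0: weight = 4, length = 1, mean = 4/1 ≈ 4.000
  cycle 1 → 1: weight = 1, length = 1, mean = 1/1 ≈ 1.000
  cycle 0 → 1 → 0: weight = 6, length = 2, mean = 6/2 ≈ 3.000
  cycle 1 → 0 → 1: weight = 6, length = 2, mean = 6/2 ≈ 3.000
Minimum mean = 1.000, attained e.g. along the cycle 1 → 1 with weight 1 and length 1. So λ(A) = 1/1 = 1.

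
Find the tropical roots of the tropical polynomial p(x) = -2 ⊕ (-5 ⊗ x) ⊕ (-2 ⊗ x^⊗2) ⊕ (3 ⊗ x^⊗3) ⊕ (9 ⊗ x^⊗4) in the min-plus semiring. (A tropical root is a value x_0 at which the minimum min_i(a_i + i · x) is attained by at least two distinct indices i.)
Roots: {-6, -5, -3, 3}

Each tropical root is a break point of the lower envelope of the lines y = a_i + i · x (there are 5 lines, with slopes 0, 1, ..., 4). Only the lines that attain the minimum somewhere contribute to roots; other lines are dominated. Here the surviving (envelope) indices are i = 4, i = 3, i = 2, i = 1, i = 0.
Intersections between consecutive envelope lines give the roots: for adjacent envelope indices i < j the intersection is x = (a_i − a_j) / (j − i). Reading off the sorted break points: {-6, -5, -3, 3}.
Verification: at each break x_0, at least two indices attain the minimum of min_i(a_i + i · x_0).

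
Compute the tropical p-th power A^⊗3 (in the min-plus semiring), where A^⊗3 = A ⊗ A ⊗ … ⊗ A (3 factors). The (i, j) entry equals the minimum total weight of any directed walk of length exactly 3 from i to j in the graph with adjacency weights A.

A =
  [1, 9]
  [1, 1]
A^⊗3 =
  [3, 11]
  [3, 3]

Each entry (A^⊗3)_ij equals the minimum over all length-3 walks i = v_0 → v_1 → … → v_3 = j of Σ_t A[v_t][v_{t+1}]. For example, for (i, j) = (0, 1) we minimise over 4 possible intermediate vertex sequences; the minimum is 11, attained along the walk 0 → 0 → 0 → 1.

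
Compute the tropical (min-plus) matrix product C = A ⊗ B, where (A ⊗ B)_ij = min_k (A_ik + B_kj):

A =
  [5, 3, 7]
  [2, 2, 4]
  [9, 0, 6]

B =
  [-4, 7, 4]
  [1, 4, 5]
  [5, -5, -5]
A ⊗ B =
  [1, 2, 2]
  [-2, -1, -1]
  [1, 1, 1]

Apply the min-plus product entry-by-entry:
  C[0][0] = min over k of (A[0][0] + B[0][0] = 5 + -4 = 1, A[0][1] + B[1][0] = 3 + 1 = 4, A[0][2] + B[2][0] = 7 + 5 = 12) = 1 (attained at k = 0)
  C[0][1] = min over k of (A[0][0] + B[0][1] = 5 + 7 = 12, A[0][1] + B[1][1] = 3 + 4 = 7, A[0][2] + B[2][1] = 7 + -5 = 2) = 2 (attained at k = 2)
  C[0][2] = min over k of (A[0][0] + B[0][2] = 5 + 4 = 9, A[0][1] + B[1][2] = 3 + 5 = 8, A[0][2] + B[2][2] = 7 + -5 = 2) = 2 (attained at k = 2)
  C[1][0] = min over k of (A[1][0] + B[0][0] = 2 + -4 = -2, A[1][1] + B[1][0] = 2 + 1 = 3, A[1][2] + B[2][0] = 4 + 5 = 9) = -2 (attained at k = 0)
  C[1][1] = min over k of (A[1][0] + B[0][1] = 2 + 7 = 9, A[1][1] + B[1][1] = 2 + 4 = 6, A[1][2] + B[2][1] = 4 + -5 = -1) = -1 (attained at k = 2)
  C[1][2] = min over k of (A[1][0] + B[0][2] = 2 + 4 = 6, A[1][1] + B[1][2] = 2 + 5 = 7, A[1][2] + B[2][2] = 4 + -5 = -1) = -1 (attained at k = 2)
  C[2][0] = min over k of (A[2][0] + B[0][0] = 9 + -4 = 5, A[2][1] + B[1][0] = 0 + 1 = 1, A[2][2] + B[2][0] = 6 + 5 = 11) = 1 (attained at k = 1)
  C[2][1] = min over k of (A[2][0] + B[0][1] = 9 + 7 = 16, A[2][1] + B[1][1] = 0 + 4 = 4, A[2][2] + B[2][1] = 6 + -5 = 1) = 1 (attained at k = 2)
  C[2][2] = min over k of (A[2][0] + B[0][2] = 9 + 4 = 13, A[2][1] + B[1][2] = 0 + 5 = 5, A[2][2] + B[2][2] = 6 + -5 = 1) = 1 (attained at k = 2)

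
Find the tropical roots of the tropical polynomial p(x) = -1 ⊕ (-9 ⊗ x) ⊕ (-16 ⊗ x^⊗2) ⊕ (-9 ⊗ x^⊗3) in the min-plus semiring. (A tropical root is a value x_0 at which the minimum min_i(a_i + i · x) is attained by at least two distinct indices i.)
Roots: {-7, 7, 8}

Each tropical root is a break point of the lower envelope of the lines y = a_i + i · x (there are 4 lines, with slopes 0, 1, ..., 3). Only the lines that attain the minimum somewhere contribute to roots; other lines are dominated. Here the surviving (envelope) indices are i = 3, i = 2, i = 1, i = 0.
Intersections between consecutive envelope lines give the roots: for adjacent envelope indices i < j the intersection is x = (a_i − a_j) / (j − i). Reading off the sorted break points: {-7, 7, 8}.
Verification: at each break x_0, at least two indices attain the minimum of min_i(a_i + i · x_0).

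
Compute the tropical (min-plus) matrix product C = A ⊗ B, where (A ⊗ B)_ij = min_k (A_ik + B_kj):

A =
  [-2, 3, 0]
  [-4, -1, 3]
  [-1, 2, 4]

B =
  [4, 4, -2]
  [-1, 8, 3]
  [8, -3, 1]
A ⊗ B =
  [2, -3, -4]
  [-2, 0, -6]
  [1, 1, -3]

Apply the min-plus product entry-by-entry:
  C[0][0] = min over k of (A[0][0] + B[0][0] = -2 + 4 = 2, A[0][1] + B[1][0] = 3 + -1 = 2, A[0][2] + B[2][0] = 0 + 8 = 8) = 2 (attained at k = 0)
  C[0][1] = min over k of (A[0][0] + B[0][1] = -2 + 4 = 2, A[0][1] + B[1][1] = 3 + 8 = 11, A[0][2] + B[2][1] = 0 + -3 = -3) = -3 (attained at k = 2)
  C[0][2] = min over k of (A[0][0] + B[0][2] = -2 + -2 = -4, A[0][1] + B[1][2] = 3 + 3 = 6, A[0][2] + B[2][2] = 0 + 1 = 1) = -4 (attained at k = 0)
  C[1][0] = min over k of (A[1][0] + B[0][0] = -4 + 4 = 0, A[1][1] + B[1][0] = -1 + -1 = -2, A[1][2] + B[2][0] = 3 + 8 = 11) = -2 (attained at k = 1)
  C[1][1] = min over k of (A[1][0] + B[0][1] = -4 + 4 = 0, A[1][1] + B[1][1] = -1 + 8 = 7, A[1][2] + B[2][1] = 3 + -3 = 0) = 0 (attained at k = 0)
  C[1][2] = min over k of (A[1][0] + B[0][2] = -4 + -2 = -6, A[1][1] + B[1][2] = -1 + 3 = 2, A[1][2] + B[2][2] = 3 + 1 = 4) = -6 (attained at k = 0)
  C[2][0] = min over k of (A[2][0] + B[0][0] = -1 + 4 = 3, A[2][1] + B[1][0] = 2 + -1 = 1, A[2][2] + B[2][0] = 4 + 8 = 12) = 1 (attained at k = 1)
  C[2][1] = min over k of (A[2][0] + B[0][1] = -1 + 4 = 3, A[2][1] + B[1][1] = 2 + 8 = 10, A[2][2] + B[2][1] = 4 + -3 = 1) = 1 (attained at k = 2)
  C[2][2] = min over k of (A[2][0] + B[0][2] = -1 + -2 = -3, A[2][1] + B[1][2] = 2 + 3 = 5, A[2][2] + B[2][2] = 4 + 1 = 5) = -3 (attained at k = 0)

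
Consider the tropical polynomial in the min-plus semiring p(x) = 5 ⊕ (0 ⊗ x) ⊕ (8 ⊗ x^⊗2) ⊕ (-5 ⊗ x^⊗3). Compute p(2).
p(2) = 1

A tropical monomial a ⊗ x^⊗i evaluates to a + i · x. Evaluating each term at x = 2:
  Term 0 contributes 5 + 0 · 2 = 5
  Term 1 contributes 0 + 1 · 2 = 2
  Term 2 contributes 8 + 2 · 2 = 12
  Term 3 contributes -5 + 3 · 2 = 1
p(2) = ⊕ of these = min[5, 2, 12, 1] = 1.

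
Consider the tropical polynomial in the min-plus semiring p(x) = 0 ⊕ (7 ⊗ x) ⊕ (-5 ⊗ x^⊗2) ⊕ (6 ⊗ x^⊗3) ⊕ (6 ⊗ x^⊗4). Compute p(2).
p(2) = -1

A tropical monomial a ⊗ x^⊗i evaluates to a + i · x. Evaluating each term at x = 2:
  Term 0 contributes 0 + 0 · 2 = 0
  Term 1 contributes 7 + 1 · 2 = 9
  Term 2 contributes -5 + 2 · 2 = -1
  Term 3 contributes 6 + 3 · 2 = 12
  Term 4 contributes 6 + 4 · 2 = 14
p(2) = ⊕ of these = min[0, 9, -1, 12, 14] = -1.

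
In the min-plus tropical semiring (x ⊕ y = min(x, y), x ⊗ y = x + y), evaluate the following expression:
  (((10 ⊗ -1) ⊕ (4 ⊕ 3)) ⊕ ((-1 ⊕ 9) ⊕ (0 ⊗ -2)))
(((10 ⊗ -1) ⊕ (4 ⊕ 3)) ⊕ ((-1 ⊕ 9) ⊕ (0 ⊗ -2))) = -2

Expand innermost to outermost. Recall ⊕ takes the minimum of its arguments and ⊗ takes their sum. Working out the expression (((10 ⊗ -1) ⊕ (4 ⊕ 3)) ⊕ ((-1 ⊕ 9) ⊕ (0 ⊗ -2))) gives -2.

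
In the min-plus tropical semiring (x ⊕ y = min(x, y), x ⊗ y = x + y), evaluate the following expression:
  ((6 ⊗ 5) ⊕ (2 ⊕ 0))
((6 ⊗ 5) ⊕ (2 ⊕ 0)) = 0

Expand innermost to outermost. Recall ⊕ takes the minimum of its arguments and ⊗ takes their sum. Working out the expression ((6 ⊗ 5) ⊕ (2 ⊕ 0)) gives 0.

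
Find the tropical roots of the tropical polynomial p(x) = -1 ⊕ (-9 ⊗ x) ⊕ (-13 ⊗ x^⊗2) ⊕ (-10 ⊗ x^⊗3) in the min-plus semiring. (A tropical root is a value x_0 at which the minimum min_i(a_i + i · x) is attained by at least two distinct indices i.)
Roots: {-3, 4, 8}

Each tropical root is a break point of the lower envelope of the lines y = a_i + i · x (there are 4 lines, with slopes 0, 1, ..., 3). Only the lines that attain the minimum somewhere contribute to roots; other lines are dominated. Here the surviving (envelope) indices are i = 3, i = 2, i = 1, i = 0.
Intersections between consecutive envelope lines give the roots: for adjacent envelope indices i < j the intersection is x = (a_i − a_j) / (j − i). Reading off the sorted break points: {-3, 4, 8}.
Verification: at each break x_0, at least two indices attain the minimum of min_i(a_i + i · x_0).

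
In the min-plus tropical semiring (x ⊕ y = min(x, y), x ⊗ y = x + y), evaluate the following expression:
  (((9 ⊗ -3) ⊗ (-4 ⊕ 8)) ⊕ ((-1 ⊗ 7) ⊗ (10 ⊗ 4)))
(((9 ⊗ -3) ⊗ (-4 ⊕ 8)) ⊕ ((-1 ⊗ 7) ⊗ (10 ⊗ 4))) = 2

Expand innermost to outermost. Recall ⊕ takes the minimum of its arguments and ⊗ takes their sum. Working out the expression (((9 ⊗ -3) ⊗ (-4 ⊕ 8)) ⊕ ((-1 ⊗ 7) ⊗ (10 ⊗ 4))) gives 2.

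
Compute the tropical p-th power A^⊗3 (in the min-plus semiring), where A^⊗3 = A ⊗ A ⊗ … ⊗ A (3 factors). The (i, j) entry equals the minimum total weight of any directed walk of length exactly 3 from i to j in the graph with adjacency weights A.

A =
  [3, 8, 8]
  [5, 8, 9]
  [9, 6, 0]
A^⊗3 =
  [9, 14, 8]
  [11, 15, 9]
  [9, 6, 0]

Each entry (A^⊗3)_ij equals the minimum over all length-3 walks i = v_0 → v_1 → … → v_3 = j of Σ_t A[v_t][v_{t+1}]. For example, for (i, j) = (0, 2) we minimise over 9 possible intermediate vertex sequences; the minimum is 8, attained along the walk 0 → 2 → 2 → 2.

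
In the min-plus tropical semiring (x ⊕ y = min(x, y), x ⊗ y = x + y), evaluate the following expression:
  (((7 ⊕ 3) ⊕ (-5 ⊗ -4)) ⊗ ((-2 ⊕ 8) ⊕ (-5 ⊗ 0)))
(((7 ⊕ 3) ⊕ (-5 ⊗ -4)) ⊗ ((-2 ⊕ 8) ⊕ (-5 ⊗ 0))) = -14

Expand innermost to outermost. Recall ⊕ takes the minimum of its arguments and ⊗ takes their sum. Working out the expression (((7 ⊕ 3) ⊕ (-5 ⊗ -4)) ⊗ ((-2 ⊕ 8) ⊕ (-5 ⊗ 0))) gives -14.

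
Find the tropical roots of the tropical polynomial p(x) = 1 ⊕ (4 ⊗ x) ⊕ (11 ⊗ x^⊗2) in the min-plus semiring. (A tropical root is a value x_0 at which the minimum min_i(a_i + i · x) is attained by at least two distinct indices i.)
Roots: {-7, -3}

Each tropical root is a break point of the lower envelope of the lines y = a_i + i · x (there are 3 lines, with slopes 0, 1, ..., 2). Only the lines that attain the minimum somewhere contribute to roots; other lines are dominated. Here the surviving (envelope) indices are i = 2, i = 1, i = 0.
Intersections between consecutive envelope lines give the roots: for adjacent envelope indices i < j the intersection is x = (a_i − a_j) / (j − i). Reading off the sorted break points: {-7, -3}.
Verification: at each break x_0, at least two indices attain the minimum of min_i(a_i + i · x_0).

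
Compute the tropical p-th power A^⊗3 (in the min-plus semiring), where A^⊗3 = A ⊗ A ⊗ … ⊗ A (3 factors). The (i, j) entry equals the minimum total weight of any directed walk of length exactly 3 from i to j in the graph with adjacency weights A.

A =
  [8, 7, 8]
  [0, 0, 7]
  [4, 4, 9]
A^⊗3 =
  [7, 7, 14]
  [0, 0, 7]
  [4, 4, 11]

Each entry (A^⊗3)_ij equals the minimum over all length-3 walks i = v_0 → v_1 → … → v_3 = j of Σ_t A[v_t][v_{t+1}]. For example, for (i, j) = (0, 2) we minimise over 9 possible intermediate vertex sequences; the minimum is 14, attained along the walk 0 → 1 → 1 → 2.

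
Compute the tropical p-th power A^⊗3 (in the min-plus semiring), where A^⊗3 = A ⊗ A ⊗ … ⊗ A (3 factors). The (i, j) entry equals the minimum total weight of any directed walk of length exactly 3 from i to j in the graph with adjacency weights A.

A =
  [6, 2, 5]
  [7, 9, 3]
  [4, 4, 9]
A^⊗3 =
  [9, 9, 11]
  [13, 9, 10]
  [11, 11, 9]

Each entry (A^⊗3)_ij equals the minimum over all length-3 walks i = v_0 → v_1 → … → v_3 = j of Σ_t A[v_t][v_{t+1}]. For example, for (i, j) = (0, 2) we minimise over 9 possible intermediate vertex sequences; the minimum is 11, attained along the walk 0 → 0 → 1 → 2.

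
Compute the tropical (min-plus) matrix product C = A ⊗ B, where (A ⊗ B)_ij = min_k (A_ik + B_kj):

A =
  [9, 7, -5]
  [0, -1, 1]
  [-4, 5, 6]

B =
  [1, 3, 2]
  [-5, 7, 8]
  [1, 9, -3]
A ⊗ B =
  [-4, 4, -8]
  [-6, 3, -2]
  [-3, -1, -2]

Apply the min-plus product entry-by-entry:
  C[0][0] = min over k of (A[0][0] + B[0][0] = 9 + 1 = 10, A[0][1] + B[1][0] = 7 + -5 = 2, A[0][2] + B[2][0] = -5 + 1 = -4) = -4 (attained at k = 2)
  C[0][1] = min over k of (A[0][0] + B[0][1] = 9 + 3 = 12, A[0][1] + B[1][1] = 7 + 7 = 14, A[0][2] + B[2][1] = -5 + 9 = 4) = 4 (attained at k = 2)
  C[0][2] = min over k of (A[0][0] + B[0][2] = 9 + 2 = 11, A[0][1] + B[1][2] = 7 + 8 = 15, A[0][2] + B[2][2] = -5 + -3 = -8) = -8 (attained at k = 2)
  C[1][0] = min over k of (A[1][0] + B[0][0] = 0 + 1 = 1, A[1][1] + B[1][0] = -1 + -5 = -6, A[1][2] + B[2][0] = 1 + 1 = 2) = -6 (attained at k = 1)
  C[1][1] = min over k of (A[1][0] + B[0][1] = 0 + 3 = 3, A[1][1] + B[1][1] = -1 + 7 = 6, A[1][2] + B[2][1] = 1 + 9 = 10) = 3 (attained at k = 0)
  C[1][2] = min over k of (A[1][0] + B[0][2] = 0 + 2 = 2, A[1][1] + B[1][2] = -1 + 8 = 7, A[1][2] + B[2][2] = 1 + -3 = -2) = -2 (attained at k = 2)
  C[2][0] = min over k of (A[2][0] + B[0][0] = -4 + 1 = -3, A[2][1] + B[1][0] = 5 + -5 = 0, A[2][2] + B[2][0] = 6 + 1 = 7) = -3 (attained at k = 0)
  C[2][1] = min over k of (A[2][0] + B[0][1] = -4 + 3 = -1, A[2][1] + B[1][1] = 5 + 7 = 12, A[2][2] + B[2][1] = 6 + 9 = 15) = -1 (attained at k = 0)
  C[2][2] = min over k of (A[2][0] + B[0][2] = -4 + 2 = -2, A[2][1] + B[1][2] = 5 + 8 = 13, A[2][2] + B[2][2] = 6 + -3 = 3) = -2 (attained at k = 0)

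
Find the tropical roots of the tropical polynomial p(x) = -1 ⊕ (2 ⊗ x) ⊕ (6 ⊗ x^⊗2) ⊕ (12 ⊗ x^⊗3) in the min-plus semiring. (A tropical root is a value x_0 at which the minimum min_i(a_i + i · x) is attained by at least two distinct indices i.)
Roots: {-6, -4, -3}

Each tropical root is a break point of the lower envelope of the lines y = a_i + i · x (there are 4 lines, with slopes 0, 1, ..., 3). Only the lines that attain the minimum somewhere contribute to roots; other lines are dominated. Here the surviving (envelope) indices are i = 3, i = 2, i = 1, i = 0.
Intersections between consecutive envelope lines give the roots: for adjacent envelope indices i < j the intersection is x = (a_i − a_j) / (j − i). Reading off the sorted break points: {-6, -4, -3}.
Verification: at each break x_0, at least two indices attain the minimum of min_i(a_i + i · x_0).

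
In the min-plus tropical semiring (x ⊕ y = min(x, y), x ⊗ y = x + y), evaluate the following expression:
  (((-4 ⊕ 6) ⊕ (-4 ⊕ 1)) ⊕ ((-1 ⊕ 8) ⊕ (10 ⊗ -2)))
(((-4 ⊕ 6) ⊕ (-4 ⊕ 1)) ⊕ ((-1 ⊕ 8) ⊕ (10 ⊗ -2))) = -4

Expand innermost to outermost. Recall ⊕ takes the minimum of its arguments and ⊗ takes their sum. Working out the expression (((-4 ⊕ 6) ⊕ (-4 ⊕ 1)) ⊕ ((-1 ⊕ 8) ⊕ (10 ⊗ -2))) gives -4.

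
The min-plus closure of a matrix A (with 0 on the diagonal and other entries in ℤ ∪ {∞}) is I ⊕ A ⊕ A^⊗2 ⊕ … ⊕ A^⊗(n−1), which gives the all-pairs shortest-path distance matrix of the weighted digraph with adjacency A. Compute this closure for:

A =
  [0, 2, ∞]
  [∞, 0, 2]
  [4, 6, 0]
Closure =
  [0, 2, 4]
  [6, 0, 2]
  [4, 6, 0]

This is the Floyd-Warshall all-pairs shortest-path computation. For each intermediate vertex k = 0, 1, …, 2, update dist[i][j] ← min(dist[i][j], dist[i][k] + dist[k][j]). The final matrix gives, for each (i, j), the minimum total weight of any directed path from i to j (possibly empty when i = j).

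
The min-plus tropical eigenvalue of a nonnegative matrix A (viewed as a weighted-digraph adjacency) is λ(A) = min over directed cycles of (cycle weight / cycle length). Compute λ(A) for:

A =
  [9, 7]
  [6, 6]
λ(A) = 6

Enumerate directed cycles and compute their means (weight / length). Sample:
  cycle 0 → 0: weight = 9, length = 1, mean = 9/1 ≈ 9.000
  cycle 1 → 1: weight = 6, length = 1, mean = 6/1 ≈ 6.000
  cycle 0 → 1 → 0: weight = 13, length = 2, mean = 13/2 ≈ 6.500
  cycle 1 → 0 → 1: weight = 13, length = 2, mean = 13/2 ≈ 6.500
Minimum mean = 6.000, attained e.g. along the cycle 1 → 1 with weight 6 and length 1. So λ(A) = 6/1 = 6.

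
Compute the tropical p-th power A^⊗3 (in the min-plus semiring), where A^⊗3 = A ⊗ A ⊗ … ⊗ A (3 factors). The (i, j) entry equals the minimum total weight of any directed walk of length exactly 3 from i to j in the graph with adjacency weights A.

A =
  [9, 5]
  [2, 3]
A^⊗3 =
  [10, 11]
  [8, 9]

Each entry (A^⊗3)_ij equals the minimum over all length-3 walks i = v_0 → v_1 → … → v_3 = j of Σ_t A[v_t][v_{t+1}]. For example, for (i, j) = (0, 1) we minimise over 4 possible intermediate vertex sequences; the minimum is 11, attained along the walk 0 → 1 → 1 → 1.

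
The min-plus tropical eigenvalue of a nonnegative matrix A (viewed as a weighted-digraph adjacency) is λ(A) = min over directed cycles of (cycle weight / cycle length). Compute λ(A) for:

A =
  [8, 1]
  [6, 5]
λ(A) = 7/2

Enumerate directed cycles and compute their means (weight / length). Sample:
  cycle 0 → 0: weight = 8, length = 1, mean = 8/1 ≈ 8.000
  cycle 1 → 1: weight = 5, length = 1, mean = 5/1 ≈ 5.000
  cycle 0 → 1 → 0: weight = 7, length = 2, mean = 7/2 ≈ 3.500
  cycle 1 → 0 → 1: weight = 7, length = 2, mean = 7/2 ≈ 3.500
Minimum mean = 3.500, attained e.g. along the cycle 0 → 1 → 0 with weight 7 and length 2. So λ(A) = 7/2 = 7/2.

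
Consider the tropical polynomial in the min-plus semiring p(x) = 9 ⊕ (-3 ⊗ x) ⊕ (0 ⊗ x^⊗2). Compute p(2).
p(2) = -1

A tropical monomial a ⊗ x^⊗i evaluates to a + i · x. Evaluating each term at x = 2:
  Term 0 contributes 9 + 0 · 2 = 9
  Term 1 contributes -3 + 1 · 2 = -1
  Term 2 contributes 0 + 2 · 2 = 4
p(2) = ⊕ of these = min[9, -1, 4] = -1.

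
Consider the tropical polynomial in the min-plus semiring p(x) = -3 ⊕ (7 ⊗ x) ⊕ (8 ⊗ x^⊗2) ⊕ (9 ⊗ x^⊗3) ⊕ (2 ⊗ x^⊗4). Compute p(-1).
p(-1) = -3

A tropical monomial a ⊗ x^⊗i evaluates to a + i · x. Evaluating each term at x = -1:
  Term 0 contributes -3 + 0 · -1 = -3
  Term 1 contributes 7 + 1 · -1 = 6
  Term 2 contributes 8 + 2 · -1 = 6
  Term 3 contributes 9 + 3 · -1 = 6
  Term 4 contributes 2 + 4 · -1 = -2
p(-1) = ⊕ of these = min[-3, 6, 6, 6, -2] = -3.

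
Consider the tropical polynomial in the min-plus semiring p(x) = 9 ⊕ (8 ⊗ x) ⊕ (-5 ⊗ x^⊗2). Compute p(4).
p(4) = 3

A tropical monomial a ⊗ x^⊗i evaluates to a + i · x. Evaluating each term at x = 4:
  Term 0 contributes 9 + 0 · 4 = 9
  Term 1 contributes 8 + 1 · 4 = 12
  Term 2 contributes -5 + 2 · 4 = 3
p(4) = ⊕ of these = min[9, 12, 3] = 3.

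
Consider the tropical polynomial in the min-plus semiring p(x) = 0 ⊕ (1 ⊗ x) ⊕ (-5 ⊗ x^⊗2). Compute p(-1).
p(-1) = -7

A tropical monomial a ⊗ x^⊗i evaluates to a + i · x. Evaluating each term at x = -1:
  Term 0 contributes 0 + 0 · -1 = 0
  Term 1 contributes 1 + 1 · -1 = 0
  Term 2 contributes -5 + 2 · -1 = -7
p(-1) = ⊕ of these = min[0, 0, -7] = -7.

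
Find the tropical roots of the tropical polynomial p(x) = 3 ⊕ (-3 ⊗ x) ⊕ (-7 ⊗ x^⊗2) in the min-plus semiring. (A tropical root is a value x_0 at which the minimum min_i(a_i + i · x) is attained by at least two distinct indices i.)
Roots: {4, 6}

Each tropical root is a break point of the lower envelope of the lines y = a_i + i · x (there are 3 lines, with slopes 0, 1, ..., 2). Only the lines that attain the minimum somewhere contribute to roots; other lines are dominated. Here the surviving (envelope) indices are i = 2, i = 1, i = 0.
Intersections between consecutive envelope lines give the roots: for adjacent envelope indices i < j the intersection is x = (a_i − a_j) / (j − i). Reading off the sorted break points: {4, 6}.
Verification: at each break x_0, at least two indices attain the minimum of min_i(a_i + i · x_0).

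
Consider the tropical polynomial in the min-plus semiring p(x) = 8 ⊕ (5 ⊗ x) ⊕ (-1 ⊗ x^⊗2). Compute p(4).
p(4) = 7

A tropical monomial a ⊗ x^⊗i evaluates to a + i · x. Evaluating each term at x = 4:
  Term 0 contributes 8 + 0 · 4 = 8
  Term 1 contributes 5 + 1 · 4 = 9
  Term 2 contributes -1 + 2 · 4 = 7
p(4) = ⊕ of these = min[8, 9, 7] = 7.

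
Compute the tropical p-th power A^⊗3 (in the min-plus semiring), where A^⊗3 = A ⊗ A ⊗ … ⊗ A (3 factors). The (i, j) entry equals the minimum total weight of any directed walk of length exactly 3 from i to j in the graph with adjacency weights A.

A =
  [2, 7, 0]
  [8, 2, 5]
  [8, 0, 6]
A^⊗3 =
  [6, 2, 4]
  [12, 6, 9]
  [10, 4, 7]

Each entry (A^⊗3)_ij equals the minimum over all length-3 walks i = v_0 → v_1 → … → v_3 = j of Σ_t A[v_t][v_{t+1}]. For example, for (i, j) = (0, 2) we minimise over 9 possible intermediate vertex sequences; the minimum is 4, attained along the walk 0 → 0 → 0 → 2.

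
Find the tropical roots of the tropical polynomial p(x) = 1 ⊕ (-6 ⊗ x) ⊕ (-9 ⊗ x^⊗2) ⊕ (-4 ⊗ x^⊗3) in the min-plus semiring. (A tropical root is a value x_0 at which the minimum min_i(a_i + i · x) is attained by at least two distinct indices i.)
Roots: {-5, 3, 7}

Each tropical root is a break point of the lower envelope of the lines y = a_i + i · x (there are 4 lines, with slopes 0, 1, ..., 3). Only the lines that attain the minimum somewhere contribute to roots; other lines are dominated. Here the surviving (envelope) indices are i = 3, i = 2, i = 1, i = 0.
Intersections between consecutive envelope lines give the roots: for adjacent envelope indices i < j the intersection is x = (a_i − a_j) / (j − i). Reading off the sorted break points: {-5, 3, 7}.
Verification: at each break x_0, at least two indices attain the minimum of min_i(a_i + i · x_0).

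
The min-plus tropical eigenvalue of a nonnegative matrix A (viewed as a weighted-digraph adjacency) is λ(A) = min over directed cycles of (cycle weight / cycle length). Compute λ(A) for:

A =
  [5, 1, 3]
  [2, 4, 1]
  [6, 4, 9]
λ(A) = 3/2

Enumerate directed cycles and compute their means (weight / length). Sample:
  cycle 0 → 0: weight = 5, length = 1, mean = 5/1 ≈ 5.000
  cycle 1 → 1: weight = 4, length = 1, mean = 4/1 ≈ 4.000
  cycle 2 → 2: weight = 9, length = 1, mean = 9/1 ≈ 9.000
  cycle 0 → 1 → 0: weight = 3, length = 2, mean = 3/2 ≈ 1.500
  cycle 0 → 2 → 0: weight = 9, length = 2, mean = 9/2 ≈ 4.500
  cycle 1 → 0 → 1: weight = 3, length = 2, mean = 3/2 ≈ 1.500
Minimum mean = 1.500, attained e.g. along the cycle 0 → 1 → 0 with weight 3 and length 2. So λ(A) = 3/2 = 3/2.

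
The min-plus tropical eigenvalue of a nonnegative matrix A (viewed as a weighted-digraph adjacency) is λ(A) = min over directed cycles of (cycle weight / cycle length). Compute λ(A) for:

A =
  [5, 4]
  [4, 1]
λ(A) = 1

Enumerate directed cycles and compute their means (weight / length). Sample:
  cycle 0 → 0: weight = 5, length = 1, mean = 5/1 ≈ 5.000
  cycle 1 → 1: weight = 1, length = 1, mean = 1/1 ≈ 1.000
  cycle 0 → 1 → 0: weight = 8, length = 2, mean = 8/2 ≈ 4.000
  cycle 1 → 0 → 1: weight = 8, length = 2, mean = 8/2 ≈ 4.000
Minimum mean = 1.000, attained e.g. along the cycle 1 → 1 with weight 1 and length 1. So λ(A) = 1/1 = 1.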